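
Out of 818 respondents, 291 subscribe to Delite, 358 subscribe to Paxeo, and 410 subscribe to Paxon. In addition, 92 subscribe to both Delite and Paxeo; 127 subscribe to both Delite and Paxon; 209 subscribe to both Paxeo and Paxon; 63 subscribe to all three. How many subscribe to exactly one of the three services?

|exactly one| = 291 + 358 + 410 − 2·92 − 2·127 − 2·209 + 3·63 = 392

392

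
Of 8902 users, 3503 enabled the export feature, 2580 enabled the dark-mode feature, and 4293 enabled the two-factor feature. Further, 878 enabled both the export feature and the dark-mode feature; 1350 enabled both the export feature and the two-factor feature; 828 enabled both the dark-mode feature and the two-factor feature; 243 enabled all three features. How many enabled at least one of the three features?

7563

Inclusion–exclusion gives
|union| = 3503 + 2580 + 4293 − 878 − 1350 − 828 + 243 = 7563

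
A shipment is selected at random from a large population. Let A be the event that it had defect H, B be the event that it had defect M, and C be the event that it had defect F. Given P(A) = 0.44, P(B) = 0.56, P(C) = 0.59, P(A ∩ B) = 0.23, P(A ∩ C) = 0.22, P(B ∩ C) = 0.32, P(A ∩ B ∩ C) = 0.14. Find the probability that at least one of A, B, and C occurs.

0.96

P(A ∪ B ∪ C) = 0.44 + 0.56 + 0.59 − 0.23 − 0.22 − 0.32 + 0.14 = 0.96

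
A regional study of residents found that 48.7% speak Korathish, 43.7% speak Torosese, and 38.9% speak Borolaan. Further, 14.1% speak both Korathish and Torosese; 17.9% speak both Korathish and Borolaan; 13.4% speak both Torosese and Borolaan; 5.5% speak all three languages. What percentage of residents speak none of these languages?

By inclusion–exclusion:
P(≥1) = 48.7 + 43.7 + 38.9 − 14.1 − 17.9 − 13.4 + 5.5 = 91.4%
P(none) = 100% − 91.4% = 8.6%

8.6%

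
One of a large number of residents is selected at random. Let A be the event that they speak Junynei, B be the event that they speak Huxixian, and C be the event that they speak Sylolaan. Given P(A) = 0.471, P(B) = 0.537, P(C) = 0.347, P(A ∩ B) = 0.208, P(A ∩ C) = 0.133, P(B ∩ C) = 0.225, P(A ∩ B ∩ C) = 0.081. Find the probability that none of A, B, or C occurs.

0.130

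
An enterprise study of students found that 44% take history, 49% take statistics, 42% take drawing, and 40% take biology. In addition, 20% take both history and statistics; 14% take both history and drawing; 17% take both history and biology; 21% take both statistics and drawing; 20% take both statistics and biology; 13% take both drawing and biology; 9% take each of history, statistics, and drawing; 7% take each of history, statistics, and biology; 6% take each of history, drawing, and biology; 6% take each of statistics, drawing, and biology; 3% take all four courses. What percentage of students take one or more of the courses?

95%

Using inclusion–exclusion:
P(union) = 44 + 49 + 42 + 40 − 20 − 14 − 17 − 21 − 20 − 13 + 9 + 7 + 6 + 6 − 3 = 95%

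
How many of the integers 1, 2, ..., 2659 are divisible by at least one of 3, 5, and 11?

1369

886 + 531 + 241 − 177 − 80 − 48 + 16 = 1369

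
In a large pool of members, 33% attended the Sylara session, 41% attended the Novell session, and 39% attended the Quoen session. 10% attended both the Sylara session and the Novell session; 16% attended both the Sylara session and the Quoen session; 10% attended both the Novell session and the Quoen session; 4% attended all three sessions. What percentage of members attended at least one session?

81%

By inclusion-exclusion,
P(union) = 33 + 41 + 39 − 10 − 16 − 10 + 4 = 81%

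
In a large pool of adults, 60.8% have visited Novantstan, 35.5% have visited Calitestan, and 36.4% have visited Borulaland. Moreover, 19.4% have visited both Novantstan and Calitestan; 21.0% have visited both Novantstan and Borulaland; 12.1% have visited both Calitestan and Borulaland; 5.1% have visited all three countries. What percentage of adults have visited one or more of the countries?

85.3%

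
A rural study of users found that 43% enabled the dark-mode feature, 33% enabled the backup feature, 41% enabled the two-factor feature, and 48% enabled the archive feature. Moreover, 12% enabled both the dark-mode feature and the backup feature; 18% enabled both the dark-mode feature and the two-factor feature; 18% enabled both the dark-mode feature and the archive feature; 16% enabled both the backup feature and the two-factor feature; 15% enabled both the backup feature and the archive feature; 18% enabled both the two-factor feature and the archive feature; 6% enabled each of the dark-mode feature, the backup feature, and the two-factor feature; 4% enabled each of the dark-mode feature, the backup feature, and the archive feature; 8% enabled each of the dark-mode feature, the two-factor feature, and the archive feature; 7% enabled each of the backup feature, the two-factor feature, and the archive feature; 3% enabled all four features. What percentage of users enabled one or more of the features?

Inclusion–exclusion gives
P(at least one) = 43 + 33 + 41 + 48 − 12 − 18 − 18 − 16 − 15 − 18 + 6 + 4 + 8 + 7 − 3 = 90%

90%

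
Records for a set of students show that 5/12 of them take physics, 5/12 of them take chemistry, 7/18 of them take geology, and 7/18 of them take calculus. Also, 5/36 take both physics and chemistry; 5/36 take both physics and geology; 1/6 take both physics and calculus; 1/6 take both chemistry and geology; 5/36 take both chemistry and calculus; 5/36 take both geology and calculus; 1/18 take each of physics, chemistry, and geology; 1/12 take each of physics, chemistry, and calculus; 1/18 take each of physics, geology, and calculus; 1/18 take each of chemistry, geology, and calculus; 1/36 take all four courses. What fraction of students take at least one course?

17/18

By inclusion-exclusion,
P(union) = 5/12 + 5/12 + 7/18 + 7/18 − 5/36 − 5/36 − 1/6 − 1/6 − 5/36 − 5/36 + 1/18 + 1/12 + 1/18 + 1/18 − 1/36 = 17/18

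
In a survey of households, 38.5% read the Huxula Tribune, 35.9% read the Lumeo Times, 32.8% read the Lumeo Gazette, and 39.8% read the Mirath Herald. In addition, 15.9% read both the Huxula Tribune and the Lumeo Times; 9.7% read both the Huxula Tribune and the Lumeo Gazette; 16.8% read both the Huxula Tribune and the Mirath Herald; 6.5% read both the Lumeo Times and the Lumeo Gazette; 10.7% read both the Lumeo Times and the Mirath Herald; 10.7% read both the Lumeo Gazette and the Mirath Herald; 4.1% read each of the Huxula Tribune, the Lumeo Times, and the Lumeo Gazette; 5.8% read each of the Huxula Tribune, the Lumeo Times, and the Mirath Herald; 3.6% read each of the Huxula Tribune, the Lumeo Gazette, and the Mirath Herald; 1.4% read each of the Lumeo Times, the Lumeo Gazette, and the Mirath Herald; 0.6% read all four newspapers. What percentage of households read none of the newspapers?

9.0%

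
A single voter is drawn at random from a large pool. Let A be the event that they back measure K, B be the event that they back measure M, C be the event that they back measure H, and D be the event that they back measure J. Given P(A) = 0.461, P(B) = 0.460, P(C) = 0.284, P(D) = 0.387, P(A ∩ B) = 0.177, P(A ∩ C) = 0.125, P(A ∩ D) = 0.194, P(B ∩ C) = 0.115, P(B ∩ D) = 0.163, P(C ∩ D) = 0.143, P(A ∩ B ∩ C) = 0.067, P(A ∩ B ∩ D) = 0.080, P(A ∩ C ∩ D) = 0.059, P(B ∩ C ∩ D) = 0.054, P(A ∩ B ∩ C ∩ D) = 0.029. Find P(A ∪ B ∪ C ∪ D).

By inclusion-exclusion,
P(A ∪ B ∪ C ∪ D) = 0.461 + 0.460 + 0.284 + 0.387 − 0.177 − 0.125 − 0.194 − 0.115 − 0.163 − 0.143 + 0.067 + 0.080 + 0.059 + 0.054 − 0.029 = 0.906

0.906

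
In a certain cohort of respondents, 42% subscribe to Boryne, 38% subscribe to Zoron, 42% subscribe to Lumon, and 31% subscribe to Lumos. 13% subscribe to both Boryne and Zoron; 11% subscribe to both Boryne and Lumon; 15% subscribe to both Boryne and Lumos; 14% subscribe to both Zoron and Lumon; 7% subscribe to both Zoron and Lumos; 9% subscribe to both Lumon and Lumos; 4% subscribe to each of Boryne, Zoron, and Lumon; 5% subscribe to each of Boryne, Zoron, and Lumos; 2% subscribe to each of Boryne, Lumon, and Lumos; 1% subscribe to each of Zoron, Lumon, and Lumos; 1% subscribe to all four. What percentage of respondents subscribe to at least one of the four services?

By inclusion–exclusion:
P(union) = 42 + 38 + 42 + 31 − 13 − 11 − 15 − 14 − 7 − 9 + 4 + 5 + 2 + 1 − 1 = 95%

95%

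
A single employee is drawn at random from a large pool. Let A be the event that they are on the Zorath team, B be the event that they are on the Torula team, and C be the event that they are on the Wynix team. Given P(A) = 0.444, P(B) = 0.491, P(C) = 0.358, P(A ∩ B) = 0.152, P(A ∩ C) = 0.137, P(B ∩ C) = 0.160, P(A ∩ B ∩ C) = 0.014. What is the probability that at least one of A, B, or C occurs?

0.858

P(A ∪ B ∪ C) = 0.444 + 0.491 + 0.358 − 0.152 − 0.137 − 0.160 + 0.014 = 0.858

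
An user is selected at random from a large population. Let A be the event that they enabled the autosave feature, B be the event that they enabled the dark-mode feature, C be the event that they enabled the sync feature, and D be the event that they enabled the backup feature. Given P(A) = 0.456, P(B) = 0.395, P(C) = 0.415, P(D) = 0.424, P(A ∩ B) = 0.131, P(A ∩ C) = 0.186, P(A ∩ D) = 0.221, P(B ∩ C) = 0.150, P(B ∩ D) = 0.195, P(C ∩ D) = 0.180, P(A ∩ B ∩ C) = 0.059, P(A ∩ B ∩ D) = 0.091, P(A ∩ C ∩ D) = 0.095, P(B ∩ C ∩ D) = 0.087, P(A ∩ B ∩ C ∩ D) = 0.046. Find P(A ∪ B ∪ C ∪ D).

P(A ∪ B ∪ C ∪ D) = 0.456 + 0.395 + 0.415 + 0.424 − 0.131 − 0.186 − 0.221 − 0.150 − 0.195 − 0.180 + 0.059 + 0.091 + 0.095 + 0.087 − 0.046 = 0.913

0.913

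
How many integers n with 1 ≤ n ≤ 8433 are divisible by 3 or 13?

3243

⌊8433/3⌋ + ⌊8433/13⌋ − ⌊8433/39⌋ = 2811 + 648 − 216 = 3243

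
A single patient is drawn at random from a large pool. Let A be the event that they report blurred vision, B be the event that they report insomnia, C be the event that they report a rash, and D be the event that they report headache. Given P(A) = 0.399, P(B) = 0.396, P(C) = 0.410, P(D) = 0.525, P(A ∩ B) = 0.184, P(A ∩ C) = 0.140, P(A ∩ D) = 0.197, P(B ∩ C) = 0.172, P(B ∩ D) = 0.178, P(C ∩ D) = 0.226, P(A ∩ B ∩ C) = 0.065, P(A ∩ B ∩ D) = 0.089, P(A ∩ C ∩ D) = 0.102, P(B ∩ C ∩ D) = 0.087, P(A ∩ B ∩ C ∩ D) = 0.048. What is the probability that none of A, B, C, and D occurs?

0.072

Inclusion–exclusion gives
P(A ∪ B ∪ C ∪ D) = 0.399 + 0.396 + 0.410 + 0.525 − 0.184 − 0.140 − 0.197 − 0.172 − 0.178 − 0.226 + 0.065 + 0.089 + 0.102 + 0.087 − 0.048 = 0.928
P(none) = 1 − 0.928 = 0.072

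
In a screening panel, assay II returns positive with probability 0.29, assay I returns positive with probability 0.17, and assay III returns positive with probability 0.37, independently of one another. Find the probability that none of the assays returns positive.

0.371259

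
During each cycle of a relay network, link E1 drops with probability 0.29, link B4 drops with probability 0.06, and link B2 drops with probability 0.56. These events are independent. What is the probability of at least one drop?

0.706344

Since the events are independent, P(none) is the product of the individual non-occurrence probabilities.
P(none) = (1 − 0.29) × (1 − 0.06) × (1 − 0.56) = 0.71 × 0.94 × 0.44 = 0.293656
P(at least one) = 1 − 0.293656 = 0.706344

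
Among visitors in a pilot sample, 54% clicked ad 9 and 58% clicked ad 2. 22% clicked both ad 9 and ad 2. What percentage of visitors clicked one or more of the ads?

90%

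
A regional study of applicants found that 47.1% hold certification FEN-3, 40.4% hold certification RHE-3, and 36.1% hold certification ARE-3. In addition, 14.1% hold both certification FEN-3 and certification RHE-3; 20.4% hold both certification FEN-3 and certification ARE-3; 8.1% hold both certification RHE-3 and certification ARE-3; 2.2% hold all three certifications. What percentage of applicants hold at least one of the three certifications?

83.2%

By inclusion–exclusion:
P(union) = 47.1 + 40.4 + 36.1 − 14.1 − 20.4 − 8.1 + 2.2 = 83.2%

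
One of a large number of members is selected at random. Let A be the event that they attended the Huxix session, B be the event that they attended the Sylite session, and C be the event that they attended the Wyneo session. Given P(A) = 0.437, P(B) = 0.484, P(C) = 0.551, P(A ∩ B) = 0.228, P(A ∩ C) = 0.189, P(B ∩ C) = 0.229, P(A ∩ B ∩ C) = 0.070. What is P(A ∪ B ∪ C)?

0.896

P(A ∪ B ∪ C) = 0.437 + 0.484 + 0.551 − 0.228 − 0.189 − 0.229 + 0.070 = 0.896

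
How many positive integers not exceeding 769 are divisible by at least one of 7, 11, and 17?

109 + 69 + 45 − 9 − 6 − 4 + 0 = 204

204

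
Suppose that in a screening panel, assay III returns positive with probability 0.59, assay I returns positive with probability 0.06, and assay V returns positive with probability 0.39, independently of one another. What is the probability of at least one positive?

Independence gives P(none) = ∏(1 − pᵢ).
P(none) = (1 − 0.59) × (1 − 0.06) × (1 − 0.39) = 0.41 × 0.94 × 0.61 = 0.235094
P(at least one) = 1 − 0.235094 = 0.764906

0.764906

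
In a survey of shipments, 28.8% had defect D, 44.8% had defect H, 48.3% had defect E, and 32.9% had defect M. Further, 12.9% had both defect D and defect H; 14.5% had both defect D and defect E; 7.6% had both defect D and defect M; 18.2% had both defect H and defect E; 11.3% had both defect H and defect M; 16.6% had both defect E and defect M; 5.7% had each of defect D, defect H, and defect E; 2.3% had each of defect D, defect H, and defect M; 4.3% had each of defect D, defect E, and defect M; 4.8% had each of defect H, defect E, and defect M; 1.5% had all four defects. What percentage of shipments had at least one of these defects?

P(at least one) = 28.8 + 44.8 + 48.3 + 32.9 − 12.9 − 14.5 − 7.6 − 18.2 − 11.3 − 16.6 + 5.7 + 2.3 + 4.3 + 4.8 − 1.5 = 89.3%

89.3%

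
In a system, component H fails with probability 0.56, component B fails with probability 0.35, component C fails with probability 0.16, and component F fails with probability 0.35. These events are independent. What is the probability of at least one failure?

0.843844

P(none) = (1 − 0.56) × (1 − 0.35) × (1 − 0.16) × (1 − 0.35) = 0.44 × 0.65 × 0.84 × 0.65 = 0.156156
P(at least one) = 1 − 0.156156 = 0.843844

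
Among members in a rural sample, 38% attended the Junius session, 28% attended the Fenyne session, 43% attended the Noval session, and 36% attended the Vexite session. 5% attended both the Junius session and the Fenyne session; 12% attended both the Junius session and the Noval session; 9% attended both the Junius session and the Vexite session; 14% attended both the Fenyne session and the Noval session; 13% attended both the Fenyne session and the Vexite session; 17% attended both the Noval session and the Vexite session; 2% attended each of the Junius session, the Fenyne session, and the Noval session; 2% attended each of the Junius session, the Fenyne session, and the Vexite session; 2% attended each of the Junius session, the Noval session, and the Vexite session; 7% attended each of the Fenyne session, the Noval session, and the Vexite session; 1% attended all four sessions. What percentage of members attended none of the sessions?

P(≥1) = 38 + 28 + 43 + 36 − 5 − 12 − 9 − 14 − 13 − 17 + 2 + 2 + 2 + 7 − 1 = 87%
P(none) = 100% − 87% = 13%

13%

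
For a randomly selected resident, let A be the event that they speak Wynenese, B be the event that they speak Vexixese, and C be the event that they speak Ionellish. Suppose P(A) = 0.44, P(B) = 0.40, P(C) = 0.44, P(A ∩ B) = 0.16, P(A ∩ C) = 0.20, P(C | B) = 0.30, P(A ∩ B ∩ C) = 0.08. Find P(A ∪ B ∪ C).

P(B ∩ C) = P(B)·P(C|B) = 0.40 × 0.30 = 0.12
P(A ∪ B ∪ C) = 0.44 + 0.40 + 0.44 − 0.16 − 0.20 − 0.12 + 0.08 = 0.88

0.88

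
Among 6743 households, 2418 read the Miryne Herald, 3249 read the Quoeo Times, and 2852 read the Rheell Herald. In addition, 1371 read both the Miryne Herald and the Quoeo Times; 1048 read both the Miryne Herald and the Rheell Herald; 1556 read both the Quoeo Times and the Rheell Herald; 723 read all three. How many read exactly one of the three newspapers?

2738

By inclusion–exclusion (exactly-one form):
N(exactly one) = 2418 + 3249 + 2852 − 2·1371 − 2·1048 − 2·1556 + 3·723 = 2738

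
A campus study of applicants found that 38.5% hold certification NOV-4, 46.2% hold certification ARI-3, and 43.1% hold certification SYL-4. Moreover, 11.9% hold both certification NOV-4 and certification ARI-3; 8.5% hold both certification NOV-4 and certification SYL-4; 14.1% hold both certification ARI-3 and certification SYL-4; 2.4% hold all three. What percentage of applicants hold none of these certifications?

Inclusion–exclusion gives
P(union) = 38.5 + 46.2 + 43.1 − 11.9 − 8.5 − 14.1 + 2.4 = 95.7%
P(none) = 100% − 95.7% = 4.3%

4.3%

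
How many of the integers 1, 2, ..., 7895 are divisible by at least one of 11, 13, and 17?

Inclusion–exclusion gives
⌊7895/11⌋ + ⌊7895/13⌋ + ⌊7895/17⌋ − ⌊7895/143⌋ − ⌊7895/187⌋ − ⌊7895/221⌋ + ⌊7895/2431⌋ = 717 + 607 + 464 − 55 − 42 − 35 + 3 = 1659

1659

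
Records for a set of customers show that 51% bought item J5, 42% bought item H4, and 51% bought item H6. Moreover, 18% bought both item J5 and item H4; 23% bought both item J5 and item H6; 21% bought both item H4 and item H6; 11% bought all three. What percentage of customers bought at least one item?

By inclusion–exclusion:
P(≥1) = 51 + 42 + 51 − 18 − 23 − 21 + 11 = 93%

93%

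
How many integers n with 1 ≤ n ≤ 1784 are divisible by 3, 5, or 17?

888

⌊1784/3⌋ + ⌊1784/5⌋ + ⌊1784/17⌋ − ⌊1784/15⌋ − ⌊1784/51⌋ − ⌊1784/85⌋ + ⌊1784/255⌋ = 594 + 356 + 104 − 118 − 34 − 20 + 6 = 888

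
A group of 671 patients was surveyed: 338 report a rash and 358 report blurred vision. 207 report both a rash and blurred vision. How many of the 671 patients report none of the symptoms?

Using inclusion–exclusion:
N(≥1) = 338 + 358 − 207 = 489
None: 671 − 489 = 182

182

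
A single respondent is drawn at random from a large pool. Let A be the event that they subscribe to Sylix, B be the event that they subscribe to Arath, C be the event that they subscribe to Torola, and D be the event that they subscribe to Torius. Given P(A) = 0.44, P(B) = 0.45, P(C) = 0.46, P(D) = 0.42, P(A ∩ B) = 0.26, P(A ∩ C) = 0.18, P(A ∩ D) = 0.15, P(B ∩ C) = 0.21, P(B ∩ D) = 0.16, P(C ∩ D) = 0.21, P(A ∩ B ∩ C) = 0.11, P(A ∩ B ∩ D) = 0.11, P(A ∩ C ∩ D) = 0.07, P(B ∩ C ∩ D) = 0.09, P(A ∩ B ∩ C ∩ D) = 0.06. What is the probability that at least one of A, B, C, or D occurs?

By inclusion–exclusion:
P(A ∪ B ∪ C ∪ D) = 0.44 + 0.45 + 0.46 + 0.42 − 0.26 − 0.18 − 0.15 − 0.21 − 0.16 − 0.21 + 0.11 + 0.11 + 0.07 + 0.09 − 0.06 = 0.92

0.92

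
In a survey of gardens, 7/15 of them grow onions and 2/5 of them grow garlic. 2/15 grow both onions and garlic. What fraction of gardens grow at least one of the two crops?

By inclusion-exclusion,
P(≥1) = 7/15 + 2/5 − 2/15 = 11/15

11/15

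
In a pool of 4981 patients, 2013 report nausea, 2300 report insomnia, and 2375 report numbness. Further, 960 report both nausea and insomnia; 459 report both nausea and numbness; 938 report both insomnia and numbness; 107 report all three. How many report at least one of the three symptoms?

4438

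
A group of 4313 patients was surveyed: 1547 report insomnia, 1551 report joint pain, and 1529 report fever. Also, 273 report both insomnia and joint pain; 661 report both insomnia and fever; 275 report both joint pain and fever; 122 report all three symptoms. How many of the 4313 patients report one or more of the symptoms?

3540

By inclusion–exclusion:
N(≥1) = 1547 + 1551 + 1529 − 273 − 661 − 275 + 122 = 3540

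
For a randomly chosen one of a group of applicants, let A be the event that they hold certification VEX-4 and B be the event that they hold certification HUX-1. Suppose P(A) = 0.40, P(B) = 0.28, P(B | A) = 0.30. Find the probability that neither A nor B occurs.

0.44

P(A ∩ B) = P(A)·P(B|A) = 0.40 × 0.30 = 0.12
P(A ∪ B) = 0.40 + 0.28 − 0.12 = 0.56
P(none) = 1 − 0.56 = 0.44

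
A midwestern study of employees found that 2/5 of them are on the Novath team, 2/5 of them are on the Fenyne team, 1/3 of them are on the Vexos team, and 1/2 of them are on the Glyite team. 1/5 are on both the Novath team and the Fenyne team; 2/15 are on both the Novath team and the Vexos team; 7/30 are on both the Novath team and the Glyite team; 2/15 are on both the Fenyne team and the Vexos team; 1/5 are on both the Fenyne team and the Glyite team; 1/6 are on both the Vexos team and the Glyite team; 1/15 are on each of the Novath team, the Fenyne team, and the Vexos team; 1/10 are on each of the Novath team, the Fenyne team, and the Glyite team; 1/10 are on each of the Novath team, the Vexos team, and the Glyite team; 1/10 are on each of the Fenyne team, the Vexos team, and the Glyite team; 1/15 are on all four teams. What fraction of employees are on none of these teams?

P(≥1) = 2/5 + 2/5 + 1/3 + 1/2 − 1/5 − 2/15 − 7/30 − 2/15 − 1/5 − 1/6 + 1/15 + 1/10 + 1/10 + 1/10 − 1/15 = 13/15
P(none) = 1 − 13/15 = 2/15

2/15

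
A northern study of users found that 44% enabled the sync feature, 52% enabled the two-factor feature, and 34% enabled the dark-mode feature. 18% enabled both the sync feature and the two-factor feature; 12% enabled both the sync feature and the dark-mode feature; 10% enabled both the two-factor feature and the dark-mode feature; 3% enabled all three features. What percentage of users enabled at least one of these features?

93%

Inclusion–exclusion gives
P(≥1) = 44 + 52 + 34 − 18 − 12 − 10 + 3 = 93%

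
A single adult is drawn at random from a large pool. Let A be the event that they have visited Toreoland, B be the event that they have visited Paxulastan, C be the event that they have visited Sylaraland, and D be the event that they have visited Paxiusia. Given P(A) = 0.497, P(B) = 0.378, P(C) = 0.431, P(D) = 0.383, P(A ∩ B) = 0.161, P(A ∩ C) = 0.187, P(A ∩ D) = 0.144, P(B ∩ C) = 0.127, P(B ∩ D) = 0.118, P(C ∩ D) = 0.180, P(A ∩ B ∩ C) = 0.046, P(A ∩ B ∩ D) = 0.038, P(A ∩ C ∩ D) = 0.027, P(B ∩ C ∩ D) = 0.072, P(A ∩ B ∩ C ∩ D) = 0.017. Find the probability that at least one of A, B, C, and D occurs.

P(A ∪ B ∪ C ∪ D) = 0.497 + 0.378 + 0.431 + 0.383 − 0.161 − 0.187 − 0.144 − 0.127 − 0.118 − 0.180 + 0.046 + 0.038 + 0.027 + 0.072 − 0.017 = 0.938

0.938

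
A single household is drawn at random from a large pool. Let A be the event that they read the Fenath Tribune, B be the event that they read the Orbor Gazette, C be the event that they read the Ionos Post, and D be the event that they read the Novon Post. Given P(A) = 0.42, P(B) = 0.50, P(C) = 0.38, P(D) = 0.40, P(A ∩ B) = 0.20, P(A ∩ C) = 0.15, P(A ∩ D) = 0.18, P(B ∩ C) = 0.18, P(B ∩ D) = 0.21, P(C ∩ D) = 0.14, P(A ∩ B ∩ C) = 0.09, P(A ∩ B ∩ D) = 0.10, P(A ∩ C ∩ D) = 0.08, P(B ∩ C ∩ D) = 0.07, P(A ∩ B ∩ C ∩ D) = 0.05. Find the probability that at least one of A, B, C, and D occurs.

By inclusion-exclusion,
P(A ∪ B ∪ C ∪ D) = 0.42 + 0.50 + 0.38 + 0.40 − 0.20 − 0.15 − 0.18 − 0.18 − 0.21 − 0.14 + 0.09 + 0.10 + 0.08 + 0.07 − 0.05 = 0.93

0.93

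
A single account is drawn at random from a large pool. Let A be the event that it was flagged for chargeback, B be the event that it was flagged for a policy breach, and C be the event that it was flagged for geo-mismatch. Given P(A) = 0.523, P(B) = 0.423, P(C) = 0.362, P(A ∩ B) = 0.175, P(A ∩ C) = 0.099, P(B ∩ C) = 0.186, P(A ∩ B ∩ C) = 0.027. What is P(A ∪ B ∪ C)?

0.875

By inclusion-exclusion,
P(A ∪ B ∪ C) = 0.523 + 0.423 + 0.362 − 0.175 − 0.099 − 0.186 + 0.027 = 0.875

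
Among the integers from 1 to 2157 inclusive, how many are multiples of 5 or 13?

563

Using inclusion–exclusion:
floor(2157/5) + floor(2157/13) − floor(2157/65) = 431 + 165 − 33 = 563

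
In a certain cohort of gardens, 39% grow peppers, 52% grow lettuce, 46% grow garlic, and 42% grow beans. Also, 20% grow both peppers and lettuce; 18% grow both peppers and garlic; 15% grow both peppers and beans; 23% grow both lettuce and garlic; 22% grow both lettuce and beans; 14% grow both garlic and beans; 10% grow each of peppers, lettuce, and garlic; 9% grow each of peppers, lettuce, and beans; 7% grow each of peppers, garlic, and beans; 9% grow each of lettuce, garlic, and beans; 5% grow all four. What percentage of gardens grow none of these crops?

P(≥1) = 39 + 52 + 46 + 42 − 20 − 18 − 15 − 23 − 22 − 14 + 10 + 9 + 7 + 9 − 5 = 97%
P(none) = 100% − 97% = 3%

3%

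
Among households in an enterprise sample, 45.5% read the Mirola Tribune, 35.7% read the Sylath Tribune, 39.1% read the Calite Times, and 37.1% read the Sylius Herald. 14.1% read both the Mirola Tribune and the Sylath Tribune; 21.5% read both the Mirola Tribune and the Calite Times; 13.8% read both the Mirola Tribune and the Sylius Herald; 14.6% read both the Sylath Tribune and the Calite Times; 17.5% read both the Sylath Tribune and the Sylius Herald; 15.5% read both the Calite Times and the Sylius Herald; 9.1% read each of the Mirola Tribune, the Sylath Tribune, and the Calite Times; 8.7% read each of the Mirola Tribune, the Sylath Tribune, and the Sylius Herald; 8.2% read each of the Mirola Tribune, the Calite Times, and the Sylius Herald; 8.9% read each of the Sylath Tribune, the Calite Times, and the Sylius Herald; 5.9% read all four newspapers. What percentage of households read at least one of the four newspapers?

89.4%

P(union) = 45.5 + 35.7 + 39.1 + 37.1 − 14.1 − 21.5 − 13.8 − 14.6 − 17.5 − 15.5 + 9.1 + 8.7 + 8.2 + 8.9 − 5.9 = 89.4%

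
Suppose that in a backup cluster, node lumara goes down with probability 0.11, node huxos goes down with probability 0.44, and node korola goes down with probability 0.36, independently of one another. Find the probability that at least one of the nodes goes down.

0.681024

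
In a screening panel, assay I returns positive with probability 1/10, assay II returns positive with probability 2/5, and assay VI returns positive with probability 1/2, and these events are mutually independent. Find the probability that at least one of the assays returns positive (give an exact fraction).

73/100

Independence gives P(none) = ∏(1 − pᵢ).
P(none) = (1 − 1/10) × (1 − 2/5) × (1 − 1/2) = 9/10 × 3/5 × 1/2 = 27/100
P(at least one) = 1 − 27/100 = 73/100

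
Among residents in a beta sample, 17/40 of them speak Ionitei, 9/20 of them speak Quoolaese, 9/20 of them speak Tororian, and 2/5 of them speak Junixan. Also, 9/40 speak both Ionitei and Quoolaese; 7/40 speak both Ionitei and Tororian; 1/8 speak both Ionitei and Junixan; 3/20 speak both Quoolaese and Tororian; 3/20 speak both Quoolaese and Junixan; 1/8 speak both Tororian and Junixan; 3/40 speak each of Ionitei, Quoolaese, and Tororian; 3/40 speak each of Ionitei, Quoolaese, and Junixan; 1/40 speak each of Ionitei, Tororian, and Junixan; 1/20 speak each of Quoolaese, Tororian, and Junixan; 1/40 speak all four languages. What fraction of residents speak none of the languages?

1/40

P(at least one) = 17/40 + 9/20 + 9/20 + 2/5 − 9/40 − 7/40 − 1/8 − 3/20 − 3/20 − 1/8 + 3/40 + 3/40 + 1/40 + 1/20 − 1/40 = 39/40
P(none) = 1 − 39/40 = 1/40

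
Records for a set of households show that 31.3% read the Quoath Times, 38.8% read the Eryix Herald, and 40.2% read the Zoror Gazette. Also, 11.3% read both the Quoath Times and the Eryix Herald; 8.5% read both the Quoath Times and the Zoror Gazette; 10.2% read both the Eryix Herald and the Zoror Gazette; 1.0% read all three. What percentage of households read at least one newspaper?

Using inclusion–exclusion:
P(union) = 31.3 + 38.8 + 40.2 − 11.3 − 8.5 − 10.2 + 1.0 = 81.3%

81.3%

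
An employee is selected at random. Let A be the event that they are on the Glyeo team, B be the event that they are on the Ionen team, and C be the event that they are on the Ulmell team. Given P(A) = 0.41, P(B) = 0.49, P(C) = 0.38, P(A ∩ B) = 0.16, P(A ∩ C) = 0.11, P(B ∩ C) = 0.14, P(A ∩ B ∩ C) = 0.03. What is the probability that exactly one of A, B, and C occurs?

P(exactly one) = 0.41 + 0.49 + 0.38 − 2·0.16 − 2·0.11 − 2·0.14 + 3·0.03 = 0.55

0.55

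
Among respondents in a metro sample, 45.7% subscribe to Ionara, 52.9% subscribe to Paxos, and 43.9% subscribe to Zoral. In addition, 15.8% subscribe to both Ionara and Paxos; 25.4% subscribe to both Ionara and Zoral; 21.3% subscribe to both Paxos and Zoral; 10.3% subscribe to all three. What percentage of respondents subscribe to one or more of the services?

By inclusion–exclusion:
P(union) = 45.7 + 52.9 + 43.9 − 15.8 − 25.4 − 21.3 + 10.3 = 90.3%

90.3%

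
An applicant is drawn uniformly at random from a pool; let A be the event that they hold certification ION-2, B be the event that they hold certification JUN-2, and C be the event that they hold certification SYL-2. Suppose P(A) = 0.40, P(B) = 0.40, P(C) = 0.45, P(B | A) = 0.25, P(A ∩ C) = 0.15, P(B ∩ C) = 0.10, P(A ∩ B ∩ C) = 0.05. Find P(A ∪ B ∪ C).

0.95

P(A ∩ B) = P(A)·P(B|A) = 0.40 × 0.25 = 0.10
P(A ∪ B ∪ C) = 0.40 + 0.40 + 0.45 − 0.10 − 0.15 − 0.10 + 0.05 = 0.95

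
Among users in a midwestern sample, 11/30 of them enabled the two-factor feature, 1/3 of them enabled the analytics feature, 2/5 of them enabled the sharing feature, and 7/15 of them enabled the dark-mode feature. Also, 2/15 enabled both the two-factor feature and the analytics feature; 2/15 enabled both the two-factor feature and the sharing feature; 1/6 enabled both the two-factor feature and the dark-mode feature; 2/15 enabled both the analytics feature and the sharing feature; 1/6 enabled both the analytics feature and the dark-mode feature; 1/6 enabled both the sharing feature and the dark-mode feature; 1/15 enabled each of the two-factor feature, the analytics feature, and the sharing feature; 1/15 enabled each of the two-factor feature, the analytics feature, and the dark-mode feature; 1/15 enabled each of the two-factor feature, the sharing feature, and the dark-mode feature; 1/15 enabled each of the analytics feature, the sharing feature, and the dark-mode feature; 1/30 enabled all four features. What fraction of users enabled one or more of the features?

P(≥1) = 11/30 + 1/3 + 2/5 + 7/15 − 2/15 − 2/15 − 1/6 − 2/15 − 1/6 − 1/6 + 1/15 + 1/15 + 1/15 + 1/15 − 1/30 = 9/10

9/10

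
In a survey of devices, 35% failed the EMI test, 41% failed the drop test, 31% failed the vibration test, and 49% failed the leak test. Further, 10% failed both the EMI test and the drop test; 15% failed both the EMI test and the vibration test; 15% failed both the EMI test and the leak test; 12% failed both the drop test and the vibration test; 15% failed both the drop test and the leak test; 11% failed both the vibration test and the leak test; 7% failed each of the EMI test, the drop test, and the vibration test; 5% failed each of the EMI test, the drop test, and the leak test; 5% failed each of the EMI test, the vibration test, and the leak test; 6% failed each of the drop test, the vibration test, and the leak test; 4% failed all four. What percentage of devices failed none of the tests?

P(≥1) = 35 + 41 + 31 + 49 − 10 − 15 − 15 − 12 − 15 − 11 + 7 + 5 + 5 + 6 − 4 = 97%
P(none) = 100% − 97% = 3%

3%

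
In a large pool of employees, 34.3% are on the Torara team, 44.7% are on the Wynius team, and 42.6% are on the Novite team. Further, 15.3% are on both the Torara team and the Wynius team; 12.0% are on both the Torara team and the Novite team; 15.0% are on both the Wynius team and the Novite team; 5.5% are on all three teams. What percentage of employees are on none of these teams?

By inclusion–exclusion:
P(at least one) = 34.3 + 44.7 + 42.6 − 15.3 − 12.0 − 15.0 + 5.5 = 84.8%
P(none) = 100% − 84.8% = 15.2%

15.2%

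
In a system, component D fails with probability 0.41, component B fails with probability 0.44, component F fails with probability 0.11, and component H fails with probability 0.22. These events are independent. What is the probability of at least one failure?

0.77063632

P(none) = (1 − 0.41) × (1 − 0.44) × (1 − 0.11) × (1 − 0.22) = 0.59 × 0.56 × 0.89 × 0.78 = 0.22936368
P(at least one) = 1 − 0.22936368 = 0.77063632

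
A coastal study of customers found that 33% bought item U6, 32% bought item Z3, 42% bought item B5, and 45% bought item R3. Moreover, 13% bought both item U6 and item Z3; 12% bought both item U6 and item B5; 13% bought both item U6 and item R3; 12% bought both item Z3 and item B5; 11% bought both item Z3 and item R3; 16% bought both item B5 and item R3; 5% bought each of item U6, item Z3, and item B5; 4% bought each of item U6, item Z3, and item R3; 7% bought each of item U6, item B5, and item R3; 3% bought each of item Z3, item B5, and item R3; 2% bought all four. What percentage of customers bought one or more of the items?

P(≥1) = 33 + 32 + 42 + 45 − 13 − 12 − 13 − 12 − 11 − 16 + 5 + 4 + 7 + 3 − 2 = 92%

92%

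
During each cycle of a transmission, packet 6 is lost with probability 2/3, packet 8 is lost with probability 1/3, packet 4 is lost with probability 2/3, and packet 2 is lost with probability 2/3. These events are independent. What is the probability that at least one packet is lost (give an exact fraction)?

79/81

P(none) = (1 − 2/3) × (1 − 1/3) × (1 − 2/3) × (1 − 2/3) = 1/3 × 2/3 × 1/3 × 1/3 = 2/81
P(at least one) = 1 − 2/81 = 79/81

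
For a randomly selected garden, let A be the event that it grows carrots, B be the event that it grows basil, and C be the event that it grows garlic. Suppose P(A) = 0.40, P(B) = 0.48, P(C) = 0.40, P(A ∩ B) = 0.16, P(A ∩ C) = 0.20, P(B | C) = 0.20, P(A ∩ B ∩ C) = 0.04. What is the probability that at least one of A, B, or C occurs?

0.88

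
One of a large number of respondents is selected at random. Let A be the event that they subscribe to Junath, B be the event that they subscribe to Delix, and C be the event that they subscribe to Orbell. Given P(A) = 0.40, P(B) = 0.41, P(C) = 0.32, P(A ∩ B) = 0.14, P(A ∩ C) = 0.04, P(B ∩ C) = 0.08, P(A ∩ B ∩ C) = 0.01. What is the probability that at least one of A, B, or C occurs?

Apply inclusion-exclusion:
P(A ∪ B ∪ C) = 0.40 + 0.41 + 0.32 − 0.14 − 0.04 − 0.08 + 0.01 = 0.88

0.88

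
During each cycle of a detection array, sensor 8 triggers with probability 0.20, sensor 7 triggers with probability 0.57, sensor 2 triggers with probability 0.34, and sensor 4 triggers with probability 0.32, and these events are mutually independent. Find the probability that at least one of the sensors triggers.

0.8456128

Since the events are independent, P(none) is the product of the individual non-occurrence probabilities.
P(none) = (1 − 0.20) × (1 − 0.57) × (1 − 0.34) × (1 − 0.32) = 0.80 × 0.43 × 0.66 × 0.68 = 0.1543872
P(at least one) = 1 − 0.1543872 = 0.8456128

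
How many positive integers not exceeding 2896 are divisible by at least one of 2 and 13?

1559

Apply inclusion-exclusion:
floor(2896/2) + floor(2896/13) − floor(2896/26) = 1448 + 222 − 111 = 1559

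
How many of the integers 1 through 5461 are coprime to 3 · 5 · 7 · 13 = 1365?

2305

Using inclusion–exclusion:
floor(5461/3) + floor(5461/5) + floor(5461/7) + floor(5461/13) − floor(5461/15) − floor(5461/21) − floor(5461/39) − floor(5461/35) − floor(5461/65) − floor(5461/91) + floor(5461/105) + floor(5461/195) + floor(5461/273) + floor(5461/455) − floor(5461/1365) = 1820 + 1092 + 780 + 420 − 364 − 260 − 140 − 156 − 84 − 60 + 52 + 28 + 20 + 12 − 4 = 3156
5461 − 3156 = 2305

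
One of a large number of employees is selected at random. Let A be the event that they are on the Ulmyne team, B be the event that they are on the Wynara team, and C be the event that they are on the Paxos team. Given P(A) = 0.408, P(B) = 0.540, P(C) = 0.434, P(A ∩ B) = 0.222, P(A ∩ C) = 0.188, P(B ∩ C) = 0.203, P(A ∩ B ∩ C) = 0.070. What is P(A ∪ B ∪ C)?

Apply inclusion-exclusion:
P(A ∪ B ∪ C) = 0.408 + 0.540 + 0.434 − 0.222 − 0.188 − 0.203 + 0.070 = 0.839

0.839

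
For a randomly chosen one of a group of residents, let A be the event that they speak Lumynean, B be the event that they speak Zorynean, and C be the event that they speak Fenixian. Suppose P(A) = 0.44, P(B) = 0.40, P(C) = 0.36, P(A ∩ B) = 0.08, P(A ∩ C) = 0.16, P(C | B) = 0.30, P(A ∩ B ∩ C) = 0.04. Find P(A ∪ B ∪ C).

0.88

P(B ∩ C) = P(B)·P(C|B) = 0.40 × 0.30 = 0.12
Using inclusion–exclusion:
P(A ∪ B ∪ C) = 0.44 + 0.40 + 0.36 − 0.08 − 0.16 − 0.12 + 0.04 = 0.88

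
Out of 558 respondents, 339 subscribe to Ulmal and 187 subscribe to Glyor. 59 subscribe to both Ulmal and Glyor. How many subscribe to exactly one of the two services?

Using the inclusion–exclusion count for exactly one event:
N(exactly one) = 339 + 187 − 2·59 = 408

408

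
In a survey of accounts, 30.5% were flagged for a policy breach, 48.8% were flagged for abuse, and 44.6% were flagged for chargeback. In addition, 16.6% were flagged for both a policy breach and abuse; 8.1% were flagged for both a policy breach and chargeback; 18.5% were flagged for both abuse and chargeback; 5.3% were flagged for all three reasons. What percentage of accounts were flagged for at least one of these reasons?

P(≥1) = 30.5 + 48.8 + 44.6 − 16.6 − 8.1 − 18.5 + 5.3 = 86.0%

86.0%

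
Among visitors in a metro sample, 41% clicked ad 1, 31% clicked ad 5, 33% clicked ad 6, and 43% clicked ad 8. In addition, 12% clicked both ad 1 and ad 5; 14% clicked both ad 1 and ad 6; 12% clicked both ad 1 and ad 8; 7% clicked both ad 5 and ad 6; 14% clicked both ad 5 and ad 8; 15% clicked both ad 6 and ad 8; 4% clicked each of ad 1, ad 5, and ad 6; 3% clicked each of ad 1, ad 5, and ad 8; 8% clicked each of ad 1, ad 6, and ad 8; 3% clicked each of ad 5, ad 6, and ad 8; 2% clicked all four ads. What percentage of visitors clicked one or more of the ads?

90%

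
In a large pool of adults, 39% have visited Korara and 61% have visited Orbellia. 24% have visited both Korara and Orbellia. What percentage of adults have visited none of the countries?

24%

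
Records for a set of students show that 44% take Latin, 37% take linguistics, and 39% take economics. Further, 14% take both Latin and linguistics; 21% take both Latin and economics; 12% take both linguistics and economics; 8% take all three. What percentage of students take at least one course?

81%

P(at least one) = 44 + 37 + 39 − 14 − 21 − 12 + 8 = 81%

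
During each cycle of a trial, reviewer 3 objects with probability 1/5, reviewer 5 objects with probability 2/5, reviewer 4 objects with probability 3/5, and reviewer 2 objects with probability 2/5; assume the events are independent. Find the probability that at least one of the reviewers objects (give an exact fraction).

553/625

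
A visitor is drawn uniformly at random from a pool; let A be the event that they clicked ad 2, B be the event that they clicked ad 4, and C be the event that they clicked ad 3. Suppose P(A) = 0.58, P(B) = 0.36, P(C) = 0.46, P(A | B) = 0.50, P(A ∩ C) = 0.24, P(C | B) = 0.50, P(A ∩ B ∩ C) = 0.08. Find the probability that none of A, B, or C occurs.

0.12

P(A ∩ B) = P(B)·P(A|B) = 0.36 × 0.50 = 0.18
P(B ∩ C) = P(B)·P(C|B) = 0.36 × 0.50 = 0.18
Apply inclusion-exclusion:
P(A ∪ B ∪ C) = 0.58 + 0.36 + 0.46 − 0.18 − 0.24 − 0.18 + 0.08 = 0.88
P(none) = 1 − 0.88 = 0.12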